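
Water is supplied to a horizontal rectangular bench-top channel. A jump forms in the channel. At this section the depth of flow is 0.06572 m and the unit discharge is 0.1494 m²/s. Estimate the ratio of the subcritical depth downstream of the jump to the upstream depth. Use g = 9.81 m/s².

V₁ = q/y₁ = 0.1494/0.06572 = 2.273 m/s. Fr₁ = V₁/√(g·y₁) = 2.273/√(9.81×0.06572) = 2.831.
Sequent-depth ratio: y₂/y₁ = ½[√(1 + 8Fr₁²) − 1] = ½[√65.125 − 1] = 3.535.

y₂/y₁ = 3.535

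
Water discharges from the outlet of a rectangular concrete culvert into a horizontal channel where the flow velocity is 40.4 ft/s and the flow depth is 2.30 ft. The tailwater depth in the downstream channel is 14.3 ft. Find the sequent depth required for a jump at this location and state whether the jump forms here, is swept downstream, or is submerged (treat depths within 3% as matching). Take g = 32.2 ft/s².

Fr₁ = V₁/√(g·y₁) = 40.4/√(32.2×2.30) = 4.69.
From the momentum equation for a rectangular channel, y₂/y₁ = ½[√(1 + 8Fr₁²) − 1] = ½[√177.3 − 1] = 6.16.
y₂ = 6.16 × 2.30 = 14.2 ft.
Tailwater y_tw = 14.3 ft: y_tw ≈ y₂, so the jump forms here.

y₂ = 14.2 ft; the jump forms here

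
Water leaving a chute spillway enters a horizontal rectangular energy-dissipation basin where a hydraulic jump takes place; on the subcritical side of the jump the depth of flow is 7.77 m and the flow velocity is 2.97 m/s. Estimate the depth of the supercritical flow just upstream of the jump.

y₁ = 1.51 m

Fr₂ = V₂/√(g·y₂) = 2.97/√(9.81×7.77) = 0.340.
The Bélanger relation is symmetric: y₁/y₂ = ½[√(1 + 8Fr₂²) − 1] = ½[√1.926 − 1] = 0.194.
y₁ = 0.194 × 7.77 = 1.51 m.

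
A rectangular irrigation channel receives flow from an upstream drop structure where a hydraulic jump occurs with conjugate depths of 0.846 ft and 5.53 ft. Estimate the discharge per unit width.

For a rectangular channel the momentum equation gives q² = ½·g·y₁·y₂·(y₁ + y₂) = ½×32.2×0.846×5.53×6.38 = 480.
q = √480 = 21.9 ft²/s.

q = 21.9 ft²/s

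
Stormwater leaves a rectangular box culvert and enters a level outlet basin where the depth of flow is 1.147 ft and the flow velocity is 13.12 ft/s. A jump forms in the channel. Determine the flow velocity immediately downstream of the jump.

Fr₁ = V₁/√(g·y₁) = 13.12/√(32.2×1.147) = 2.159.
From the momentum equation for a rectangular channel, y₂/y₁ = ½[√(1 + 8Fr₁²) − 1] = ½[√38.285 − 1] = 2.594.
y₂ = 2.594 × 1.147 = 2.975 ft.
q = V₁·y₁ = 13.12 × 1.147 = 15.05 ft²/s.
V₂ = q/y₂ = 15.05/2.975 = 5.058 ft/s.

V₂ = 5.058 ft/s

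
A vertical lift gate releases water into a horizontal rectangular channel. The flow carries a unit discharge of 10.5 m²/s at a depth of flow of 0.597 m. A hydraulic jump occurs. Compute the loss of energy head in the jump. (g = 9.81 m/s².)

ΔE = 10.4 m

V₁ = q/y₁ = 10.5/0.597 = 17.6 m/s. Fr₁ = V₁/√(g·y₁) = 17.6/√(9.81×0.597) = 7.27.
Sequent-depth ratio: y₂/y₁ = ½[√(1 + 8Fr₁²) − 1] = ½[√423.5 − 1] = 9.79.
y₂ = 9.79 × 0.597 = 5.84 m.
Head loss: ΔE = (y₂ − y₁)³/(4y₁y₂) = (5.84 − 0.597)³/(4×0.597×5.84) = 145/14.0 = 10.4 m.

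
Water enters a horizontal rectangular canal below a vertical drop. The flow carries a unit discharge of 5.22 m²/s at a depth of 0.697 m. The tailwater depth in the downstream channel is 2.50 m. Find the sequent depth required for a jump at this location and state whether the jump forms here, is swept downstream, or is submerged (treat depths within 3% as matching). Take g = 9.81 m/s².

V₁ = q/y₁ = 5.22/0.697 = 7.49 m/s. Fr₁ = V₁/√(g·y₁) = 7.49/√(9.81×0.697) = 2.86.
By Bélanger, y₂/y₁ = ½[√(1 + 8Fr₁²) − 1] = ½[√66.62 − 1] = 3.58.
y₂ = 3.58 × 0.697 = 2.50 m.
Tailwater y_tw = 2.50 m: y_tw ≈ y₂, so the jump forms here.

y₂ = 2.50 m; the jump forms here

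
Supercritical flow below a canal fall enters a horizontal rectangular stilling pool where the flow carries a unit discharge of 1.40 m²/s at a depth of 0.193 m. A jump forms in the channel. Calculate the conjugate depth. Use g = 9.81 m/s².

V₁ = q/y₁ = 1.40/0.193 = 7.25 m/s. Fr₁ = V₁/√(g·y₁) = 7.25/√(9.81×0.193) = 5.27.
Bélanger equation: y₂/y₁ = ½[√(1 + 8Fr₁²) − 1] = ½[√223.3 − 1] = 6.97.
y₂ = 6.97 × 0.193 = 1.35 m.

y₂ = 1.35 m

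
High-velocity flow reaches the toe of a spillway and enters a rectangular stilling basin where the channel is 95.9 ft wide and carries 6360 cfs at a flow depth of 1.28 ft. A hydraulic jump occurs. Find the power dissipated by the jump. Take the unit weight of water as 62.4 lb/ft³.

q = Q/b = 6360/95.9 = 66.3 ft²/s; V₁ = q/y₁ = 51.8 ft/s. Fr₁ = V₁/√(g·y₁) = 8.07.
From the momentum equation for a rectangular channel, y₂/y₁ = ½[√(1 + 8Fr₁²) − 1] = ½[√522.1 − 1] = 10.9.
y₂ = 10.9 × 1.28 = 14.0 ft.
Head loss: ΔE = (y₂ − y₁)³/(4y₁y₂) = (14.0 − 1.28)³/(4×1.28×14.0) = 2050/71.6 = 28.6 ft.
P = γ·Q·ΔE/550 = 62.4 × 6360 × 28.6 / 550 = 20660 hp.

P = 20660 hp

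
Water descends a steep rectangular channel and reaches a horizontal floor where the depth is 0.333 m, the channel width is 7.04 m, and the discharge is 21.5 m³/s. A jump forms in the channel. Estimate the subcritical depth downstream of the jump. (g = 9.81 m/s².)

q = Q/b = 21.5/7.04 = 3.05 m²/s; V₁ = q/y₁ = 9.17 m/s. Fr₁ = V₁/√(g·y₁) = 5.07.
Conjugate-depth relation: y₂/y₁ = ½[√(1 + 8Fr₁²) − 1] = ½[√207.0 − 1] = 6.69.
y₂ = 6.69 × 0.333 = 2.23 m.

y₂ = 2.23 m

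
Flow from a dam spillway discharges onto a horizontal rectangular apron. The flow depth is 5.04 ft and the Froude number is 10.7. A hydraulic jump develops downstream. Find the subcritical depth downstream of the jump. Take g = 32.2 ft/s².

y₂ = 73.8 ft

Fr₁ = 10.7 (given).
Bélanger equation: y₂/y₁ = ½[√(1 + 8Fr₁²) − 1] = ½[√916.9 − 1] = 14.6.
y₂ = 14.6 × 5.04 = 73.8 ft.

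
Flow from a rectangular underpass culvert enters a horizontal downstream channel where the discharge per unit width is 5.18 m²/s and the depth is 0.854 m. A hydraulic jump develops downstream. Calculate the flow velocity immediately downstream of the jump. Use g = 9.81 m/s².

V₂ = 2.42 m/s

V₁ = q/y₁ = 5.18/0.854 = 6.07 m/s. Fr₁ = V₁/√(g·y₁) = 6.07/√(9.81×0.854) = 2.10.
From the momentum equation for a rectangular channel, y₂/y₁ = ½[√(1 + 8Fr₁²) − 1] = ½[√36.13 − 1] = 2.51.
y₂ = 2.51 × 0.854 = 2.14 m.
V₂ = q/y₂ = 5.18/2.14 = 2.42 m/s.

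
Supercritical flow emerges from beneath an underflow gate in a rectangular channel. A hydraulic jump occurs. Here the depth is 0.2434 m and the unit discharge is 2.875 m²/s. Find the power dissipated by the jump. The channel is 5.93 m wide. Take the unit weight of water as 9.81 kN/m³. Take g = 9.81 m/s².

V₁ = q/y₁ = 2.875/0.2434 = 11.81 m/s. Fr₁ = V₁/√(g·y₁) = 11.81/√(9.81×0.2434) = 7.644.
Conjugate-depth relation: y₂/y₁ = ½[√(1 + 8Fr₁²) − 1] = ½[√468.45 − 1] = 10.32.
y₂ = 10.32 × 0.2434 = 2.512 m.
Head loss: ΔE = (y₂ − y₁)³/(4y₁y₂) = (2.512 − 0.2434)³/(4×0.2434×2.512) = 11.68/2.446 = 4.775 m.
Q = q·b = 2.875 × 5.93 = 17.05 m³/s. P = γ·Q·ΔE = 9.81 × 17.05 × 4.775 = 798.7 kW.

P = 798.7 kW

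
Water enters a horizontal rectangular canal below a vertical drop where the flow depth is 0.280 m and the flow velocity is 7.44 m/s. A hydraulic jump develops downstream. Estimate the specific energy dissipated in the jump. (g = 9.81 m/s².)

Fr₁ = V₁/√(g·y₁) = 7.44/√(9.81×0.280) = 4.49.
Bélanger equation: y₂/y₁ = ½[√(1 + 8Fr₁²) − 1] = ½[√162.2 − 1] = 5.87.
y₂ = 5.87 × 0.280 = 1.64 m.
q = V₁·y₁ = 7.44 × 0.280 = 2.08 m²/s. V₂ = q/y₂ = 2.08/1.64 = 1.27 m/s. E₁ = y₁ + V₁²/2g = 3.10 m; E₂ = y₂ + V₂²/2g = 1.73 m. ΔE = E₁ − E₂ = 1.38 m.

ΔE = 1.38 m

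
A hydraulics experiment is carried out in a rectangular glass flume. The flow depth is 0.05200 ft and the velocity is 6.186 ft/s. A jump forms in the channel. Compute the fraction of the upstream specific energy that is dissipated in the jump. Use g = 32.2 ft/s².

Fr₁ = V₁/√(g·y₁) = 6.186/√(32.2×0.05200) = 4.781.
Sequent-depth ratio: y₂/y₁ = ½[√(1 + 8Fr₁²) − 1] = ½[√183.83 − 1] = 6.279.
y₂ = 6.279 × 0.05200 = 0.3265 ft.
E₁ = y₁ + V₁²/2g = 0.6462 ft. ΔE = (y₂ − y₁)³/(4y₁y₂) = 0.3046 ft. ΔE/E₁ = 0.3046/0.6462 = 0.471.

ΔE/E₁ = 0.471 (47.1%)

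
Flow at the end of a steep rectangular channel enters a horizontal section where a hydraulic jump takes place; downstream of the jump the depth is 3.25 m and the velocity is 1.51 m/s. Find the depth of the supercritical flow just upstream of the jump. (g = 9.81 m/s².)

Fr₂ = V₂/√(g·y₂) = 1.51/√(9.81×3.25) = 0.267.
Since the conjugate-depth ratio holds either way, y₁/y₂ = ½[√(1 + 8Fr₂²) − 1] = ½[√1.572 − 1] = 0.127.
y₁ = 0.127 × 3.25 = 0.412 m.

y₁ = 0.412 m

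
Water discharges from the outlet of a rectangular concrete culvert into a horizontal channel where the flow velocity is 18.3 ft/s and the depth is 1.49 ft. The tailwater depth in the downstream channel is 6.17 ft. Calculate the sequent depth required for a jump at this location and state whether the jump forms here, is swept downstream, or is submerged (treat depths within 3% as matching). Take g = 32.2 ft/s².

Fr₁ = V₁/√(g·y₁) = 18.3/√(32.2×1.49) = 2.64.
From the momentum equation for a rectangular channel, y₂/y₁ = ½[√(1 + 8Fr₁²) − 1] = ½[√56.84 − 1] = 3.27.
y₂ = 3.27 × 1.49 = 4.87 ft.
Tailwater y_tw = 6.17 ft: y_tw > y₂, so the jump is submerged.

y₂ = 4.87 ft; the jump is submerged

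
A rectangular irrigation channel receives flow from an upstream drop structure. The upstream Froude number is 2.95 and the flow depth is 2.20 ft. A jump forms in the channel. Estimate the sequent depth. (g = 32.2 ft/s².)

y₂ = 8.14 ft

Fr₁ = 2.95 (given).
Conjugate-depth relation: y₂/y₁ = ½[√(1 + 8Fr₁²) − 1] = ½[√70.62 − 1] = 3.70.
y₂ = 3.70 × 2.20 = 8.14 ft.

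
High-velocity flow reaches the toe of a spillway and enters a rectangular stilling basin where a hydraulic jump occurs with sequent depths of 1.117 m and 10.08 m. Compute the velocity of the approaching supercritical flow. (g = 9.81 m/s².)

For a rectangular channel the momentum equation gives q² = ½·g·y₁·y₂·(y₁ + y₂) = ½×9.81×1.117×10.08×11.20 = 618.4.
q = √618.4 = 24.87 m²/s.
V₁ = q/y₁ = 24.87/1.117 = 22.26 m/s.

V₁ = 22.26 m/s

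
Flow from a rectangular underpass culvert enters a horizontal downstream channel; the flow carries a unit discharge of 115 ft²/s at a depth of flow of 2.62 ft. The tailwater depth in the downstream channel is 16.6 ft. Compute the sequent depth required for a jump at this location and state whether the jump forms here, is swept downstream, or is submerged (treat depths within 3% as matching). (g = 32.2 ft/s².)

V₁ = q/y₁ = 115/2.62 = 43.9 ft/s. Fr₁ = V₁/√(g·y₁) = 43.9/√(32.2×2.62) = 4.78.
Conjugate-depth relation: y₂/y₁ = ½[√(1 + 8Fr₁²) − 1] = ½[√183.7 − 1] = 6.28.
y₂ = 6.28 × 2.62 = 16.4 ft.
Tailwater y_tw = 16.6 ft: y_tw ≈ y₂, so the jump forms here.

y₂ = 16.4 ft; the jump forms here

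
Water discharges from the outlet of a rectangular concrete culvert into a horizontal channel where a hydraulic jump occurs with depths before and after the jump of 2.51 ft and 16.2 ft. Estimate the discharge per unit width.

For a rectangular channel the momentum equation gives q² = ½·g·y₁·y₂·(y₁ + y₂) = ½×32.2×2.51×16.2×18.7 = 12249.
q = √12249 = 111 ft²/s.

q = 111 ft²/s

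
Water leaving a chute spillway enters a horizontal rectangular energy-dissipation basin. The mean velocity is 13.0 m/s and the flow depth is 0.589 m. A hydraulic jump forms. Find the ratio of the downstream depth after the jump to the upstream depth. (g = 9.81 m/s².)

Fr₁ = V₁/√(g·y₁) = 13.0/√(9.81×0.589) = 5.41.
From the momentum equation for a rectangular channel, y₂/y₁ = ½[√(1 + 8Fr₁²) − 1] = ½[√235.0 − 1] = 7.16.

y₂/y₁ = 7.16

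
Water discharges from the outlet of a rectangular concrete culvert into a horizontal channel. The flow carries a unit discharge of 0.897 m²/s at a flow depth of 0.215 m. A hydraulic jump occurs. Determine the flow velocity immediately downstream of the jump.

V₁ = q/y₁ = 0.897/0.215 = 4.17 m/s. Fr₁ = V₁/√(g·y₁) = 4.17/√(9.81×0.215) = 2.87.
By Bélanger, y₂/y₁ = ½[√(1 + 8Fr₁²) − 1] = ½[√67.02 − 1] = 3.59.
y₂ = 3.59 × 0.215 = 0.773 m.
V₂ = q/y₂ = 0.897/0.773 = 1.16 m/s.

V₂ = 1.16 m/s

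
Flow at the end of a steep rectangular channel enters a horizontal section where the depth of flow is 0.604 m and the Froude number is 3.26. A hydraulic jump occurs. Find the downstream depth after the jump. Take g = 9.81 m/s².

Fr₁ = 3.26 (given).
From the momentum equation for a rectangular channel, y₂/y₁ = ½[√(1 + 8Fr₁²) − 1] = ½[√86.02 − 1] = 4.14.
y₂ = 4.14 × 0.604 = 2.50 m.

y₂ = 2.50 m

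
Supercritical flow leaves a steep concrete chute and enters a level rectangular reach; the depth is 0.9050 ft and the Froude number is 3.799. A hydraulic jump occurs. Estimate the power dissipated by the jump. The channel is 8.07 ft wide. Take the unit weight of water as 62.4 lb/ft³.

Fr₁ = 3.799 (given).
From the momentum equation for a rectangular channel, y₂/y₁ = ½[√(1 + 8Fr₁²) − 1] = ½[√116.46 − 1] = 4.896.
y₂ = 4.896 × 0.9050 = 4.431 ft.
Head loss: ΔE = (y₂ − y₁)³/(4y₁y₂) = (4.431 − 0.9050)³/(4×0.9050×4.431) = 43.83/16.04 = 2.732 ft.
V₁ = Fr₁·√(g·y₁) = 3.799×√(32.2×0.9050) = 20.51 ft/s; q = V₁·y₁ = 18.56 ft²/s. Q = q·b = 18.56 × 8.07 = 149.8 cfs. P = γ·Q·ΔE/550 = 62.4 × 149.8 × 2.732 / 550 = 46.43 hp.

P = 46.43 hp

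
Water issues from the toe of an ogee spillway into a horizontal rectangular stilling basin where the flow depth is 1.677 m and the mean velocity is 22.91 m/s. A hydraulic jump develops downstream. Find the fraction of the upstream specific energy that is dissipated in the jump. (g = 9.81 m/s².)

Fr₁ = V₁/√(g·y₁) = 22.91/√(9.81×1.677) = 5.648.
By Bélanger, y₂/y₁ = ½[√(1 + 8Fr₁²) − 1] = ½[√256.23 − 1] = 7.504.
y₂ = 7.504 × 1.677 = 12.58 m.
E₁ = y₁ + V₁²/2g = 28.43 m. ΔE = (y₂ − y₁)³/(4y₁y₂) = 15.37 m. ΔE/E₁ = 15.37/28.43 = 0.541.

ΔE/E₁ = 0.541 (54.1%)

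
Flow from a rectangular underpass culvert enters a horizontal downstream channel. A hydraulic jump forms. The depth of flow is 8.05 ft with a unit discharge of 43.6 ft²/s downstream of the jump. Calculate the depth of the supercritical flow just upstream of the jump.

V₂ = q/y₂ = 43.6/8.05 = 5.42 ft/s; Fr₂ = V₂/√(g·y₂) = 0.336.
The Bélanger relation is symmetric: y₁/y₂ = ½[√(1 + 8Fr₂²) − 1] = ½[√1.905 − 1] = 0.190.
y₁ = 0.190 × 8.05 = 1.53 ft.

y₁ = 1.53 ft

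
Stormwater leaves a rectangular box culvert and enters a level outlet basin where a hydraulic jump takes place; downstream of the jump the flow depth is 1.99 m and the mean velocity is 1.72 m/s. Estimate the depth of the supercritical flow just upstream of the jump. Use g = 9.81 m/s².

Fr₂ = V₂/√(g·y₂) = 1.72/√(9.81×1.99) = 0.389.
The Bélanger relation is symmetric: y₁/y₂ = ½[√(1 + 8Fr₂²) − 1] = ½[√2.212 − 1] = 0.244.
y₁ = 0.244 × 1.99 = 0.485 m.

y₁ = 0.485 m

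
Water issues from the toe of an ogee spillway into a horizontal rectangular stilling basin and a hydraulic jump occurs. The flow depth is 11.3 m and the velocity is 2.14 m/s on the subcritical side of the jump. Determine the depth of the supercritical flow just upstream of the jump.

y₁ = 0.867 m

Fr₂ = V₂/√(g·y₂) = 2.14/√(9.81×11.3) = 0.203.
The Bélanger relation is symmetric: y₁/y₂ = ½[√(1 + 8Fr₂²) − 1] = ½[√1.330 − 1] = 0.0767.
y₁ = 0.0767 × 11.3 = 0.867 m.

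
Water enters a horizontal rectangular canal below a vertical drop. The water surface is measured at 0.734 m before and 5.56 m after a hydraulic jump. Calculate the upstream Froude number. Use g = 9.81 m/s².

For a rectangular channel the momentum equation gives q² = ½·g·y₁·y₂·(y₁ + y₂) = ½×9.81×0.734×5.56×6.29 = 126.
q = √126 = 11.2 m²/s.
V₁ = q/y₁ = 15.3 m/s; Fr₁ = V₁/√(g·y₁) = 5.70.

Fr₁ = 5.70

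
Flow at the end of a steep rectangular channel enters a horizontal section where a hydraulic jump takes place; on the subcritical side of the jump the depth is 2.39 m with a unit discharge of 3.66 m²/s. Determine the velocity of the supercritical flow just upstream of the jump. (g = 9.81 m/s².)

V₁ = 8.96 m/s

V₂ = q/y₂ = 3.66/2.39 = 1.53 m/s; Fr₂ = V₂/√(g·y₂) = 0.316.
Applying the sequent-depth relation in reverse, y₁/y₂ = ½[√(1 + 8Fr₂²) − 1] = ½[√1.800 − 1] = 0.171.
y₁ = 0.171 × 2.39 = 0.408 m.
V₁ = q/y₁ = 3.66/0.408 = 8.96 m/s.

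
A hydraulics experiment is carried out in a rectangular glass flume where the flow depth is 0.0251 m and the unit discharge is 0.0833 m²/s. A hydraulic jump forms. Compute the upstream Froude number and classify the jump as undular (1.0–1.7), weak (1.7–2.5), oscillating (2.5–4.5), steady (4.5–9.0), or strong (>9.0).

Fr₁ = 6.69; steady jump

V₁ = q/y₁ = 0.0833/0.0251 = 3.32 m/s. Fr₁ = V₁/√(g·y₁) = 3.32/√(9.81×0.0251) = 6.69.
Fr₁ = 6.69 lies in the steady range.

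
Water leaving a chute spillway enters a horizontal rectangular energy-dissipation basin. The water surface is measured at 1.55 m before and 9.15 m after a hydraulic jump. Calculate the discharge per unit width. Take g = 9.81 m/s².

For a rectangular channel the momentum equation gives q² = ½·g·y₁·y₂·(y₁ + y₂) = ½×9.81×1.55×9.15×10.7 = 744.
q = √744 = 27.3 m²/s.

q = 27.3 m²/s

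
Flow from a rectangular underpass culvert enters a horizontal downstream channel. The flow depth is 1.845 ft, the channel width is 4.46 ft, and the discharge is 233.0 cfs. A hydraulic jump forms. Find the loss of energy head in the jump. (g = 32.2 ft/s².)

ΔE = 5.029 ft

q = Q/b = 233.0/4.46 = 52.24 ft²/s; V₁ = q/y₁ = 28.32 ft/s. Fr₁ = V₁/√(g·y₁) = 3.674.
From the momentum equation for a rectangular channel, y₂/y₁ = ½[√(1 + 8Fr₁²) − 1] = ½[√108.97 − 1] = 4.719.
y₂ = 4.719 × 1.845 = 8.707 ft.
Head loss: ΔE = (y₂ − y₁)³/(4y₁y₂) = (8.707 − 1.845)³/(4×1.845×8.707) = 323.1/64.26 = 5.029 ft.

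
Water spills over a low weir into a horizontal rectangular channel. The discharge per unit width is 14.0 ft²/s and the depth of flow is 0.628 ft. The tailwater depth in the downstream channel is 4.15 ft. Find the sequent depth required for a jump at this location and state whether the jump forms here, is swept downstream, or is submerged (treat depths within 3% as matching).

y₂ = 4.10 ft; the jump forms here

V₁ = q/y₁ = 14.0/0.628 = 22.3 ft/s. Fr₁ = V₁/√(g·y₁) = 22.3/√(32.2×0.628) = 4.96.
Conjugate-depth relation: y₂/y₁ = ½[√(1 + 8Fr₁²) − 1] = ½[√197.6 − 1] = 6.53.
y₂ = 6.53 × 0.628 = 4.10 ft.
Tailwater y_tw = 4.15 ft: y_tw ≈ y₂, so the jump forms here.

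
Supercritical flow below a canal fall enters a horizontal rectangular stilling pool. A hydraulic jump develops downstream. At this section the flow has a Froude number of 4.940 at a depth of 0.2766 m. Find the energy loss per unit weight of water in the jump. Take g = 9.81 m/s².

ΔE = 1.773 m

Fr₁ = 4.940 (given).
From the momentum equation for a rectangular channel, y₂/y₁ = ½[√(1 + 8Fr₁²) − 1] = ½[√196.23 − 1] = 6.504.
y₂ = 6.504 × 0.2766 = 1.799 m.
V₁ = Fr₁·√(g·y₁) = 4.940×√(9.81×0.2766) = 8.137 m/s; q = V₁·y₁ = 2.251 m²/s. V₂ = q/y₂ = 2.251/1.799 = 1.251 m/s. E₁ = y₁ + V₁²/2g = 3.652 m; E₂ = y₂ + V₂²/2g = 1.879 m. ΔE = E₁ − E₂ = 1.773 m.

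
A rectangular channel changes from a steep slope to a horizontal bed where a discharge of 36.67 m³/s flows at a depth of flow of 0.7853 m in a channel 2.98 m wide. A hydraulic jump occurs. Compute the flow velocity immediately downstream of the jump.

V₂ = 2.089 m/s

q = Q/b = 36.67/2.98 = 12.31 m²/s; V₁ = q/y₁ = 15.67 m/s. Fr₁ = V₁/√(g·y₁) = 5.646.
Conjugate-depth relation: y₂/y₁ = ½[√(1 + 8Fr₁²) − 1] = ½[√255.98 − 1] = 7.500.
y₂ = 7.500 × 0.7853 = 5.889 m.
V₂ = q/y₂ = 12.31/5.889 = 2.089 m/s.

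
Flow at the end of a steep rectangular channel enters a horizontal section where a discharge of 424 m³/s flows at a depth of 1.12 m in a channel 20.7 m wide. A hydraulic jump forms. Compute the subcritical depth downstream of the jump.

y₂ = 8.20 m

q = Q/b = 424/20.7 = 20.5 m²/s; V₁ = q/y₁ = 18.3 m/s. Fr₁ = V₁/√(g·y₁) = 5.52.
Sequent-depth ratio: y₂/y₁ = ½[√(1 + 8Fr₁²) − 1] = ½[√244.5 − 1] = 7.32.
y₂ = 7.32 × 1.12 = 8.20 m.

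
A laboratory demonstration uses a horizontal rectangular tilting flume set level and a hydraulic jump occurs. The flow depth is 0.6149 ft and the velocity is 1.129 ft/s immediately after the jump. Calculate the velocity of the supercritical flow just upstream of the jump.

V₁ = 9.781 ft/s

Fr₂ = V₂/√(g·y₂) = 1.129/√(32.2×0.6149) = 0.2537.
Since the conjugate-depth ratio holds either way, y₁/y₂ = ½[√(1 + 8Fr₂²) − 1] = ½[√1.5150 − 1] = 0.1154.
y₁ = 0.1154 × 0.6149 = 0.07098 ft.
V₁ = q/y₁ = 0.6942/0.07098 = 9.781 ft/s.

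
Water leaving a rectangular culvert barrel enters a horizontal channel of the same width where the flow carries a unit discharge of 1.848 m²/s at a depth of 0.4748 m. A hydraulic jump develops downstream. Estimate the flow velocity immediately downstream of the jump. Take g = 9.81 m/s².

V₂ = 1.854 m/s

V₁ = q/y₁ = 1.848/0.4748 = 3.892 m/s. Fr₁ = V₁/√(g·y₁) = 3.892/√(9.81×0.4748) = 1.803.
Bélanger equation: y₂/y₁ = ½[√(1 + 8Fr₁²) − 1] = ½[√27.019 − 1] = 2.099.
y₂ = 2.099 × 0.4748 = 0.9966 m.
V₂ = q/y₂ = 1.848/0.9966 = 1.854 m/s.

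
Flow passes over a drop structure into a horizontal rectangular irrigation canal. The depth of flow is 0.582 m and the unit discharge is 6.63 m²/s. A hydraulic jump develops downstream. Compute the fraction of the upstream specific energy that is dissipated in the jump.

ΔE/E₁ = 0.470 (47.0%)

V₁ = q/y₁ = 6.63/0.582 = 11.4 m/s. Fr₁ = V₁/√(g·y₁) = 11.4/√(9.81×0.582) = 4.77.
Bélanger equation: y₂/y₁ = ½[√(1 + 8Fr₁²) − 1] = ½[√182.8 − 1] = 6.26.
y₂ = 6.26 × 0.582 = 3.64 m.
E₁ = y₁ + V₁²/2g = 7.20 m. ΔE = (y₂ − y₁)³/(4y₁y₂) = 3.38 m. ΔE/E₁ = 3.38/7.20 = 0.470.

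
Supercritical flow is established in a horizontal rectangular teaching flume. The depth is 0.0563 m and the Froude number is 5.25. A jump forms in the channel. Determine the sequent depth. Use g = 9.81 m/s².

y₂ = 0.391 m

Fr₁ = 5.25 (given).
Bélanger equation: y₂/y₁ = ½[√(1 + 8Fr₁²) − 1] = ½[√221.5 − 1] = 6.94.
y₂ = 6.94 × 0.0563 = 0.391 m.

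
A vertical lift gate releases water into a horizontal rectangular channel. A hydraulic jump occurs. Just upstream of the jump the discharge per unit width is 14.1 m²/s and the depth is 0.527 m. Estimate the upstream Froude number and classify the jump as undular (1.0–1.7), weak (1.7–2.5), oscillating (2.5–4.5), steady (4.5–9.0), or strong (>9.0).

V₁ = q/y₁ = 14.1/0.527 = 26.8 m/s. Fr₁ = V₁/√(g·y₁) = 26.8/√(9.81×0.527) = 11.8.
Fr₁ = 11.8 lies in the strong range.

Fr₁ = 11.8; strong jump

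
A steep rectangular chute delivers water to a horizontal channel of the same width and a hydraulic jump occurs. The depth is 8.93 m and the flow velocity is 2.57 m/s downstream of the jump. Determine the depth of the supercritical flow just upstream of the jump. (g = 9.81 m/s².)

y₁ = 1.19 m

Fr₂ = V₂/√(g·y₂) = 2.57/√(9.81×8.93) = 0.275.
Since the conjugate-depth ratio holds either way, y₁/y₂ = ½[√(1 + 8Fr₂²) − 1] = ½[√1.603 − 1] = 0.133.
y₁ = 0.133 × 8.93 = 1.19 m.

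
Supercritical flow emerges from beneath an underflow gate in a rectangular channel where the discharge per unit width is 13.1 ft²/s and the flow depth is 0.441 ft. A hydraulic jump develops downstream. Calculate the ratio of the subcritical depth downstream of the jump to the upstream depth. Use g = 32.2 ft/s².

V₁ = q/y₁ = 13.1/0.441 = 29.7 ft/s. Fr₁ = V₁/√(g·y₁) = 29.7/√(32.2×0.441) = 7.88.
By Bélanger, y₂/y₁ = ½[√(1 + 8Fr₁²) − 1] = ½[√498.1 − 1] = 10.7.

y₂/y₁ = 10.7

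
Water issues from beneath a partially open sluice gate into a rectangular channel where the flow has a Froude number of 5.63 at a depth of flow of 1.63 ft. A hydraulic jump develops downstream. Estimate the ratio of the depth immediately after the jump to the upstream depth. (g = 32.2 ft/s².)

Fr₁ = 5.63 (given).
Bélanger equation: y₂/y₁ = ½[√(1 + 8Fr₁²) − 1] = ½[√254.6 − 1] = 7.48.

y₂/y₁ = 7.48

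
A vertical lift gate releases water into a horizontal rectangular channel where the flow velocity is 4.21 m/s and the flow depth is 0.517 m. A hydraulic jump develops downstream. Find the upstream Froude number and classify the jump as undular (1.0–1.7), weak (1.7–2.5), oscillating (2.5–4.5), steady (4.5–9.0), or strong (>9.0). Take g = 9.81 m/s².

Fr₁ = V₁/√(g·y₁) = 4.21/√(9.81×0.517) = 1.87.
Fr₁ = 1.87 lies in the weak range.

Fr₁ = 1.87; weak jump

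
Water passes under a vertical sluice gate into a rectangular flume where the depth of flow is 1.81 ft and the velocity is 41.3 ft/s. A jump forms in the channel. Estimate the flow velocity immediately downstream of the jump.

Fr₁ = V₁/√(g·y₁) = 41.3/√(32.2×1.81) = 5.41.
Sequent-depth ratio: y₂/y₁ = ½[√(1 + 8Fr₁²) − 1] = ½[√235.1 − 1] = 7.17.
y₂ = 7.17 × 1.81 = 13.0 ft.
q = V₁·y₁ = 41.3 × 1.81 = 74.8 ft²/s.
V₂ = q/y₂ = 74.8/13.0 = 5.76 ft/s.

V₂ = 5.76 ft/s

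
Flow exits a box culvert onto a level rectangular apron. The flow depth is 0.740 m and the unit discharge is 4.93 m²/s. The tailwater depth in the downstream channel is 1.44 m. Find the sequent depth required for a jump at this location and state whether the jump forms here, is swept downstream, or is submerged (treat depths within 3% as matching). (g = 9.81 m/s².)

V₁ = q/y₁ = 4.93/0.740 = 6.66 m/s. Fr₁ = V₁/√(g·y₁) = 6.66/√(9.81×0.740) = 2.47.
Bélanger equation: y₂/y₁ = ½[√(1 + 8Fr₁²) − 1] = ½[√49.91 − 1] = 3.03.
y₂ = 3.03 × 0.740 = 2.24 m.
Tailwater y_tw = 1.44 m: y_tw < y₂, so the jump is swept downstream.

y₂ = 2.24 m; the jump is swept downstream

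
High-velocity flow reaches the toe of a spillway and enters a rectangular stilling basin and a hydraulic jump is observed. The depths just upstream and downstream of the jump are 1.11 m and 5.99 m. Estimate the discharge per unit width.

q = 15.2 m²/s

For a rectangular channel the momentum equation gives q² = ½·g·y₁·y₂·(y₁ + y₂) = ½×9.81×1.11×5.99×7.10 = 232.
q = √232 = 15.2 m²/s.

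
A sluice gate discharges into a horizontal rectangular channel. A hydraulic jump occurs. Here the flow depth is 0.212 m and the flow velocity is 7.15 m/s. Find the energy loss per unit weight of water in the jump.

ΔE = 1.37 m

Fr₁ = V₁/√(g·y₁) = 7.15/√(9.81×0.212) = 4.96.
Sequent-depth ratio: y₂/y₁ = ½[√(1 + 8Fr₁²) − 1] = ½[√197.7 − 1] = 6.53.
y₂ = 6.53 × 0.212 = 1.38 m.
Head loss: ΔE = (y₂ − y₁)³/(4y₁y₂) = (1.38 − 0.212)³/(4×0.212×1.38) = 1.61/1.17 = 1.37 m.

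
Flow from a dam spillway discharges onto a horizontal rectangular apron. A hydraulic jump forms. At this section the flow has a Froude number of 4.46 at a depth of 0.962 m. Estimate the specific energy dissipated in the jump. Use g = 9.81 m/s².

Fr₁ = 4.46 (given).
Sequent-depth ratio: y₂/y₁ = ½[√(1 + 8Fr₁²) − 1] = ½[√160.1 − 1] = 5.83.
y₂ = 5.83 × 0.962 = 5.61 m.
Head loss: ΔE = (y₂ − y₁)³/(4y₁y₂) = (5.61 − 0.962)³/(4×0.962×5.61) = 100/21.6 = 4.64 m.

ΔE = 4.64 m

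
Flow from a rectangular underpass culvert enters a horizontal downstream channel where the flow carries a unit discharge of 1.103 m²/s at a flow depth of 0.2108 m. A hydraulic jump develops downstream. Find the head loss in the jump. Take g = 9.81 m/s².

V₁ = q/y₁ = 1.103/0.2108 = 5.232 m/s. Fr₁ = V₁/√(g·y₁) = 5.232/√(9.81×0.2108) = 3.639.
Bélanger equation: y₂/y₁ = ½[√(1 + 8Fr₁²) − 1] = ½[√106.92 − 1] = 4.670.
y₂ = 4.670 × 0.2108 = 0.9844 m.
Head loss: ΔE = (y₂ − y₁)³/(4y₁y₂) = (0.9844 − 0.2108)³/(4×0.2108×0.9844) = 0.4630/0.8301 = 0.5578 m.

ΔE = 0.5578 m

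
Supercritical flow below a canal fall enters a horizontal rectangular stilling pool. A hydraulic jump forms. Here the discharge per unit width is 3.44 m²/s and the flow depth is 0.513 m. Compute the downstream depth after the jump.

y₂ = 1.93 m

V₁ = q/y₁ = 3.44/0.513 = 6.71 m/s. Fr₁ = V₁/√(g·y₁) = 6.71/√(9.81×0.513) = 2.99.
Conjugate-depth relation: y₂/y₁ = ½[√(1 + 8Fr₁²) − 1] = ½[√72.48 − 1] = 3.76.
y₂ = 3.76 × 0.513 = 1.93 m.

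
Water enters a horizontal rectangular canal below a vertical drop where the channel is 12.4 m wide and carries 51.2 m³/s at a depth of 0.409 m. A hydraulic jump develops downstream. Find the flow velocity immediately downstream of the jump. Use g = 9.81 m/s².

V₂ = 1.52 m/s

q = Q/b = 51.2/12.4 = 4.13 m²/s; V₁ = q/y₁ = 10.1 m/s. Fr₁ = V₁/√(g·y₁) = 5.04.
Bélanger equation: y₂/y₁ = ½[√(1 + 8Fr₁²) − 1] = ½[√204.2 − 1] = 6.65.
y₂ = 6.65 × 0.409 = 2.72 m.
V₂ = q/y₂ = 4.13/2.72 = 1.52 m/s.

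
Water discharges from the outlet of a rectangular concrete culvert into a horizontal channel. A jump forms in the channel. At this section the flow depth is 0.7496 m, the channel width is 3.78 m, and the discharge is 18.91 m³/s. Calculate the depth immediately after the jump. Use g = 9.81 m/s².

q = Q/b = 18.91/3.78 = 5.003 m²/s; V₁ = q/y₁ = 6.674 m/s. Fr₁ = V₁/√(g·y₁) = 2.461.
Bélanger equation: y₂/y₁ = ½[√(1 + 8Fr₁²) − 1] = ½[√49.454 − 1] = 3.016.
y₂ = 3.016 × 0.7496 = 2.261 m.

y₂ = 2.261 m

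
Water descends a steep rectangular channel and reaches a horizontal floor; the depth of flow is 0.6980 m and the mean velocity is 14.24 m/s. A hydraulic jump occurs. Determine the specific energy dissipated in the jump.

Fr₁ = V₁/√(g·y₁) = 14.24/√(9.81×0.6980) = 5.442.
By Bélanger, y₂/y₁ = ½[√(1 + 8Fr₁²) − 1] = ½[√237.91 − 1] = 7.212.
y₂ = 7.212 × 0.6980 = 5.034 m.
Head loss: ΔE = (y₂ − y₁)³/(4y₁y₂) = (5.034 − 0.6980)³/(4×0.6980×5.034) = 81.53/14.06 = 5.800 m.

ΔE = 5.800 m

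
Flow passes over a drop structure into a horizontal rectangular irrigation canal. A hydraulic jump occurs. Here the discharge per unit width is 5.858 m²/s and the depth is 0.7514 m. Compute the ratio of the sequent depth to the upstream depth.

y₂/y₁ = 3.592

V₁ = q/y₁ = 5.858/0.7514 = 7.796 m/s. Fr₁ = V₁/√(g·y₁) = 7.796/√(9.81×0.7514) = 2.871.
Bélanger equation: y₂/y₁ = ½[√(1 + 8Fr₁²) − 1] = ½[√66.964 − 1] = 3.592.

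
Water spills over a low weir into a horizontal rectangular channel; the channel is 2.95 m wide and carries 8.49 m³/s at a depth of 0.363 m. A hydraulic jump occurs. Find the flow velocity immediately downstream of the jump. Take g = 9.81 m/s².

q = Q/b = 8.49/2.95 = 2.88 m²/s; V₁ = q/y₁ = 7.93 m/s. Fr₁ = V₁/√(g·y₁) = 4.20.
From the momentum equation for a rectangular channel, y₂/y₁ = ½[√(1 + 8Fr₁²) − 1] = ½[√142.2 − 1] = 5.46.
y₂ = 5.46 × 0.363 = 1.98 m.
V₂ = q/y₂ = 2.88/1.98 = 1.45 m/s.

V₂ = 1.45 m/s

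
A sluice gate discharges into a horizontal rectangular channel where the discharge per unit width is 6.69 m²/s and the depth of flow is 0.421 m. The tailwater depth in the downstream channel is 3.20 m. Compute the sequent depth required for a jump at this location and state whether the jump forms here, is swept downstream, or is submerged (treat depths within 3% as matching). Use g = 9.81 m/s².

V₁ = q/y₁ = 6.69/0.421 = 15.9 m/s. Fr₁ = V₁/√(g·y₁) = 15.9/√(9.81×0.421) = 7.82.
By Bélanger, y₂/y₁ = ½[√(1 + 8Fr₁²) − 1] = ½[√490.1 − 1] = 10.6.
y₂ = 10.6 × 0.421 = 4.45 m.
Tailwater y_tw = 3.20 m: y_tw < y₂, so the jump is swept downstream.

y₂ = 4.45 m; the jump is swept downstream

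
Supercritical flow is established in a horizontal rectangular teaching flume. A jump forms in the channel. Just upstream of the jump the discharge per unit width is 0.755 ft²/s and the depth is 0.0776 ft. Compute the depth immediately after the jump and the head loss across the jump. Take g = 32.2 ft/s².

V₁ = q/y₁ = 0.755/0.0776 = 9.73 ft/s. Fr₁ = V₁/√(g·y₁) = 9.73/√(32.2×0.0776) = 6.15.
Conjugate-depth relation: y₂/y₁ = ½[√(1 + 8Fr₁²) − 1] = ½[√304.1 − 1] = 8.22.
y₂ = 8.22 × 0.0776 = 0.638 ft.
V₂ = q/y₂ = 0.755/0.638 = 1.18 ft/s. E₁ = y₁ + V₁²/2g = 1.55 ft; E₂ = y₂ + V₂²/2g = 0.660 ft. ΔE = E₁ − E₂ = 0.888 ft.

y₂ = 0.638 ft; ΔE = 0.888 ft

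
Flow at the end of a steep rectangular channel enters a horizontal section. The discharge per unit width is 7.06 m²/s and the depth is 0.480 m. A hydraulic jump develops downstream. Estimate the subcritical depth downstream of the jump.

V₁ = q/y₁ = 7.06/0.480 = 14.7 m/s. Fr₁ = V₁/√(g·y₁) = 14.7/√(9.81×0.480) = 6.78.
Conjugate-depth relation: y₂/y₁ = ½[√(1 + 8Fr₁²) − 1] = ½[√368.5 − 1] = 9.10.
y₂ = 9.10 × 0.480 = 4.37 m.

y₂ = 4.37 m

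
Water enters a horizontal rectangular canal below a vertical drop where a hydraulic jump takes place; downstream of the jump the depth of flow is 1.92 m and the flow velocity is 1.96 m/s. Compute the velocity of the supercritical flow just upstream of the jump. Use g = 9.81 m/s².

V₁ = 6.30 m/s

Fr₂ = V₂/√(g·y₂) = 1.96/√(9.81×1.92) = 0.452.
The Bélanger relation is symmetric: y₁/y₂ = ½[√(1 + 8Fr₂²) − 1] = ½[√2.632 − 1] = 0.311.
y₁ = 0.311 × 1.92 = 0.597 m.
V₁ = q/y₁ = 3.76/0.597 = 6.30 m/s.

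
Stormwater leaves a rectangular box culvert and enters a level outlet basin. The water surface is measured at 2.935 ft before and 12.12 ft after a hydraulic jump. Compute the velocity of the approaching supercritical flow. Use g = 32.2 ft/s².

V₁ = 31.64 ft/s

For a rectangular channel the momentum equation gives q² = ½·g·y₁·y₂·(y₁ + y₂) = ½×32.2×2.935×12.12×15.05 = 8622.
q = √8622 = 92.86 ft²/s.
V₁ = q/y₁ = 92.86/2.935 = 31.64 ft/s.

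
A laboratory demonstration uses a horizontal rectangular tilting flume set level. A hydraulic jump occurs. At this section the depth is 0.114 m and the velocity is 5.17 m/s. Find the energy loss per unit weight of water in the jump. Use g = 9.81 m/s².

Fr₁ = V₁/√(g·y₁) = 5.17/√(9.81×0.114) = 4.89.
From the momentum equation for a rectangular channel, y₂/y₁ = ½[√(1 + 8Fr₁²) − 1] = ½[√192.2 − 1] = 6.43.
y₂ = 6.43 × 0.114 = 0.733 m.
q = V₁·y₁ = 5.17 × 0.114 = 0.589 m²/s. V₂ = q/y₂ = 0.589/0.733 = 0.804 m/s. E₁ = y₁ + V₁²/2g = 1.48 m; E₂ = y₂ + V₂²/2g = 0.766 m. ΔE = E₁ − E₂ = 0.710 m.

ΔE = 0.710 m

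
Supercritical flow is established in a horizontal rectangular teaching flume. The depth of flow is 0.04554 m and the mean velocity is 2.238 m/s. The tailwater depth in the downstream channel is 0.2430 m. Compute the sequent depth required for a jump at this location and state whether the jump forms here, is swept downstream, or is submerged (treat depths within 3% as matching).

Fr₁ = V₁/√(g·y₁) = 2.238/√(9.81×0.04554) = 3.348.
Sequent-depth ratio: y₂/y₁ = ½[√(1 + 8Fr₁²) − 1] = ½[√90.691 − 1] = 4.262.
y₂ = 4.262 × 0.04554 = 0.1941 m.
Tailwater y_tw = 0.2430 m: y_tw > y₂, so the jump is submerged.

y₂ = 0.1941 m; the jump is submerged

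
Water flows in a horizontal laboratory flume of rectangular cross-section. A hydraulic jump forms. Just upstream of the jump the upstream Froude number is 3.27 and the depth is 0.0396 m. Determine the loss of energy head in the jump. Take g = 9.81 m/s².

Fr₁ = 3.27 (given).
Sequent-depth ratio: y₂/y₁ = ½[√(1 + 8Fr₁²) − 1] = ½[√86.54 − 1] = 4.15.
y₂ = 4.15 × 0.0396 = 0.164 m.
V₁ = Fr₁·√(g·y₁) = 3.27×√(9.81×0.0396) = 2.04 m/s; q = V₁·y₁ = 0.0807 m²/s. V₂ = q/y₂ = 0.0807/0.164 = 0.491 m/s. E₁ = y₁ + V₁²/2g = 0.251 m; E₂ = y₂ + V₂²/2g = 0.177 m. ΔE = E₁ − E₂ = 0.0746 m.

ΔE = 0.0746 m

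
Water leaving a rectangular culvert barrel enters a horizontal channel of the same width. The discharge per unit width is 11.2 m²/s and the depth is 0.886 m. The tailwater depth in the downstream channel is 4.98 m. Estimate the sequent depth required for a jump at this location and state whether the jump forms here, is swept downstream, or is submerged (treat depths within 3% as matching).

y₂ = 4.95 m; the jump forms here

V₁ = q/y₁ = 11.2/0.886 = 12.6 m/s. Fr₁ = V₁/√(g·y₁) = 12.6/√(9.81×0.886) = 4.29.
Bélanger equation: y₂/y₁ = ½[√(1 + 8Fr₁²) − 1] = ½[√148.1 − 1] = 5.58.
y₂ = 5.58 × 0.886 = 4.95 m.
Tailwater y_tw = 4.98 m: y_tw ≈ y₂, so the jump forms here.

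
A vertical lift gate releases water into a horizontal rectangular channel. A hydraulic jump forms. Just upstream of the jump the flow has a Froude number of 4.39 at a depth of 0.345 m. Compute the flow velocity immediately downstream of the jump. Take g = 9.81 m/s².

Fr₁ = 4.39 (given).
From the momentum equation for a rectangular channel, y₂/y₁ = ½[√(1 + 8Fr₁²) − 1] = ½[√155.2 − 1] = 5.73.
y₂ = 5.73 × 0.345 = 1.98 m.
V₁ = Fr₁·√(g·y₁) = 4.39×√(9.81×0.345) = 8.08 m/s; q = V₁·y₁ = 2.79 m²/s.
V₂ = q/y₂ = 2.79/1.98 = 1.41 m/s.

V₂ = 1.41 m/s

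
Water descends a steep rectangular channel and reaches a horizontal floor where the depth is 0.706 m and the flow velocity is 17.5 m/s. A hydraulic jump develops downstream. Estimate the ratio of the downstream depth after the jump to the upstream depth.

Fr₁ = V₁/√(g·y₁) = 17.5/√(9.81×0.706) = 6.65.
From the momentum equation for a rectangular channel, y₂/y₁ = ½[√(1 + 8Fr₁²) − 1] = ½[√354.7 − 1] = 8.92.

y₂/y₁ = 8.92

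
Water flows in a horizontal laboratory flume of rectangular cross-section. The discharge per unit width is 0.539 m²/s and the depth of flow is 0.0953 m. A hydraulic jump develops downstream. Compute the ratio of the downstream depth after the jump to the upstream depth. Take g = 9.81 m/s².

y₂/y₁ = 7.79

V₁ = q/y₁ = 0.539/0.0953 = 5.66 m/s. Fr₁ = V₁/√(g·y₁) = 5.66/√(9.81×0.0953) = 5.85.
Conjugate-depth relation: y₂/y₁ = ½[√(1 + 8Fr₁²) − 1] = ½[√274.7 − 1] = 7.79.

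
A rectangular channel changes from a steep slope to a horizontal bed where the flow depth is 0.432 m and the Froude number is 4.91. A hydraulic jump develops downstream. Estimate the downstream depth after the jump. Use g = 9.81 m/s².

Fr₁ = 4.91 (given).
Sequent-depth ratio: y₂/y₁ = ½[√(1 + 8Fr₁²) − 1] = ½[√193.9 − 1] = 6.46.
y₂ = 6.46 × 0.432 = 2.79 m.

y₂ = 2.79 m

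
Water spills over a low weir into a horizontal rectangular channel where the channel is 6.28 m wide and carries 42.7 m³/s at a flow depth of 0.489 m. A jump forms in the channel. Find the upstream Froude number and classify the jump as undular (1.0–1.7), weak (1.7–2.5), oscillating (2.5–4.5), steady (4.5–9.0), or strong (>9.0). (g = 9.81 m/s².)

Fr₁ = 6.35; steady jump

q = Q/b = 42.7/6.28 = 6.80 m²/s; V₁ = q/y₁ = 13.9 m/s. Fr₁ = V₁/√(g·y₁) = 6.35.
Fr₁ = 6.35 lies in the steady range.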